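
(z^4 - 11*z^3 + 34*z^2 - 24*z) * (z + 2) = z^5 - 9*z^4 + 12*z^3 + 44*z^2 - 48*z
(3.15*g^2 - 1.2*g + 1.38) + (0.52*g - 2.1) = 3.15*g^2 - 0.68*g - 0.72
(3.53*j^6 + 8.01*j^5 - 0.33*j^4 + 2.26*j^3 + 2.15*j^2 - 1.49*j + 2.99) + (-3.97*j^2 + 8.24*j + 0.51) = 3.53*j^6 + 8.01*j^5 - 0.33*j^4 + 2.26*j^3 - 1.82*j^2 + 6.75*j + 3.5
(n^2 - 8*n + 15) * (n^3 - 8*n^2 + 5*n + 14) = n^5 - 16*n^4 + 84*n^3 - 146*n^2 - 37*n + 210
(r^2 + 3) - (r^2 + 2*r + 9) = -2*r - 6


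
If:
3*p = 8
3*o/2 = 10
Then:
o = 20/3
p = 8/3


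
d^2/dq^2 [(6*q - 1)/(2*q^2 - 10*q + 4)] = ((31 - 18*q)*(q^2 - 5*q + 2) + (2*q - 5)^2*(6*q - 1))/(q^2 - 5*q + 2)^3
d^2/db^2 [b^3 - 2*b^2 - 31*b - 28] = 6*b - 4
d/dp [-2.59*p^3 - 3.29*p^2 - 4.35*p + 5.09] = -7.77*p^2 - 6.58*p - 4.35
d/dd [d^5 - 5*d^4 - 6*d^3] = d^2*(5*d^2 - 20*d - 18)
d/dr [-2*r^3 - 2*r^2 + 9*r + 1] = -6*r^2 - 4*r + 9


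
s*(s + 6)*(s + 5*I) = s^3 + 6*s^2 + 5*I*s^2 + 30*I*s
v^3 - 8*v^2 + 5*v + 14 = (v - 7)*(v - 2)*(v + 1)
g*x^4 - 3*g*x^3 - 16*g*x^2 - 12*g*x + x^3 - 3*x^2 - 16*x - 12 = (x - 6)*(x + 1)*(x + 2)*(g*x + 1)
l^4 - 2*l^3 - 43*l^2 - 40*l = l*(l - 8)*(l + 1)*(l + 5)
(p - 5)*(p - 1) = p^2 - 6*p + 5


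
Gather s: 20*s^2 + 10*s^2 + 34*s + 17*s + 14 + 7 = 30*s^2 + 51*s + 21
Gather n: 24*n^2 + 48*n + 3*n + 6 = 24*n^2 + 51*n + 6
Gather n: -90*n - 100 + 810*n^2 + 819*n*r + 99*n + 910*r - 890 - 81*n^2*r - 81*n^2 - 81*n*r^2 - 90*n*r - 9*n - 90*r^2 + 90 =n^2*(729 - 81*r) + n*(-81*r^2 + 729*r) - 90*r^2 + 910*r - 900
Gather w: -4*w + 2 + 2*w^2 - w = 2*w^2 - 5*w + 2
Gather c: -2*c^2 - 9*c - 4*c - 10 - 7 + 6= -2*c^2 - 13*c - 11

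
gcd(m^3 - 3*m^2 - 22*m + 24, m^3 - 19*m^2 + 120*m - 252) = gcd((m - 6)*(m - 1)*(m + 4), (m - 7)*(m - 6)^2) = m - 6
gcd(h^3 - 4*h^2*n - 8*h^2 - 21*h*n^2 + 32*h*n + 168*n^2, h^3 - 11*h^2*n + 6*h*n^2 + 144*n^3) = h + 3*n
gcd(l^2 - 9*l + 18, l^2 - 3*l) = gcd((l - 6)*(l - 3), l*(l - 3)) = l - 3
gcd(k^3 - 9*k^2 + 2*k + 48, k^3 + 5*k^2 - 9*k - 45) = k - 3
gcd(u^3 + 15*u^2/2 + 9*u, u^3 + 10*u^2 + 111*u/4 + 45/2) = u^2 + 15*u/2 + 9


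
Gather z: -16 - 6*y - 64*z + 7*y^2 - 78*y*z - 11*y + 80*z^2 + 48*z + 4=7*y^2 - 17*y + 80*z^2 + z*(-78*y - 16) - 12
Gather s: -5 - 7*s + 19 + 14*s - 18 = 7*s - 4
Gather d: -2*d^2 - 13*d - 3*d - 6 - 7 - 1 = -2*d^2 - 16*d - 14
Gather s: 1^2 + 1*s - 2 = s - 1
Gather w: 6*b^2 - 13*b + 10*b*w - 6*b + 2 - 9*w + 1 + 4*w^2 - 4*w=6*b^2 - 19*b + 4*w^2 + w*(10*b - 13) + 3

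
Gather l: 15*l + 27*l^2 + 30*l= 27*l^2 + 45*l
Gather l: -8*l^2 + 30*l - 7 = -8*l^2 + 30*l - 7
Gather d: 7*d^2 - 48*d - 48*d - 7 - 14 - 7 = 7*d^2 - 96*d - 28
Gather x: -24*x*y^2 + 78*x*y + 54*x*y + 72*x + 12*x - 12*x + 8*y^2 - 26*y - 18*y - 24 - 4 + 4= x*(-24*y^2 + 132*y + 72) + 8*y^2 - 44*y - 24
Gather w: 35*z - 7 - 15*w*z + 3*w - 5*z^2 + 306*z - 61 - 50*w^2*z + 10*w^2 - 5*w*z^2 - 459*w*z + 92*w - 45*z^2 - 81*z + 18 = w^2*(10 - 50*z) + w*(-5*z^2 - 474*z + 95) - 50*z^2 + 260*z - 50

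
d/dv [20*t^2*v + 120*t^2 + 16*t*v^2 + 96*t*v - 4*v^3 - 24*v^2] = 20*t^2 + 32*t*v + 96*t - 12*v^2 - 48*v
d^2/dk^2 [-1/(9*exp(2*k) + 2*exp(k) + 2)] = 2*(-4*(9*exp(k) + 1)^2*exp(k) + (18*exp(k) + 1)*(9*exp(2*k) + 2*exp(k) + 2))*exp(k)/(9*exp(2*k) + 2*exp(k) + 2)^3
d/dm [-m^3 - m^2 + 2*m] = -3*m^2 - 2*m + 2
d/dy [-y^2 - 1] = -2*y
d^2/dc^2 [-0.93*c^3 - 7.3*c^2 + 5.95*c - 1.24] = -5.58*c - 14.6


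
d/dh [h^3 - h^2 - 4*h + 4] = 3*h^2 - 2*h - 4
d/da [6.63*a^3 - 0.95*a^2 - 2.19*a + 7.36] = 19.89*a^2 - 1.9*a - 2.19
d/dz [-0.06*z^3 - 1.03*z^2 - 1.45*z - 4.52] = -0.18*z^2 - 2.06*z - 1.45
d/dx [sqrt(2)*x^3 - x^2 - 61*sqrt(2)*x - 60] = 3*sqrt(2)*x^2 - 2*x - 61*sqrt(2)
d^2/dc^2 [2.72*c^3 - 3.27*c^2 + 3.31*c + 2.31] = 16.32*c - 6.54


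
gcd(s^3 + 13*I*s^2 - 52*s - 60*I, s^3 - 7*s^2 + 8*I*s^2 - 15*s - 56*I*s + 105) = s + 5*I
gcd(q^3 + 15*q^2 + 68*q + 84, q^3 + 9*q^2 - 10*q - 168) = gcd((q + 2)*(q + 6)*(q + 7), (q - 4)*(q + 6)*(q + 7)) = q^2 + 13*q + 42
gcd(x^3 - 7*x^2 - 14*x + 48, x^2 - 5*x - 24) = x^2 - 5*x - 24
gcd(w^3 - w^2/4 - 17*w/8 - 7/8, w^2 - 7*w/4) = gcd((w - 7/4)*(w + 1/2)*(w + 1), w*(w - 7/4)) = w - 7/4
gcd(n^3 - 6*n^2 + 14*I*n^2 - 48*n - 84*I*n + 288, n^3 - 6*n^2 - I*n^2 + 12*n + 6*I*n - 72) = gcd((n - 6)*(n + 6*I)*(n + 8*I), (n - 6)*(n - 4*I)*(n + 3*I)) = n - 6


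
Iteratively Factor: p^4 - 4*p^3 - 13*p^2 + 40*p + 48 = (p + 1)*(p^3 - 5*p^2 - 8*p + 48) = (p - 4)*(p + 1)*(p^2 - p - 12) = (p - 4)^2*(p + 1)*(p + 3)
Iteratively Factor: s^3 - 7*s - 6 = (s + 2)*(s^2 - 2*s - 3) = (s + 1)*(s + 2)*(s - 3)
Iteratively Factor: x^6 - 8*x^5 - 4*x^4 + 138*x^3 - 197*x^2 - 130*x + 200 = (x - 1)*(x^5 - 7*x^4 - 11*x^3 + 127*x^2 - 70*x - 200) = (x - 2)*(x - 1)*(x^4 - 5*x^3 - 21*x^2 + 85*x + 100) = (x - 5)*(x - 2)*(x - 1)*(x^3 - 21*x - 20) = (x - 5)*(x - 2)*(x - 1)*(x + 1)*(x^2 - x - 20) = (x - 5)*(x - 2)*(x - 1)*(x + 1)*(x + 4)*(x - 5)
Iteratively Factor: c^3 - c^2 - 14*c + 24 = (c - 2)*(c^2 + c - 12) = (c - 2)*(c + 4)*(c - 3)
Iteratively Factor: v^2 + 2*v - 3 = (v + 3)*(v - 1)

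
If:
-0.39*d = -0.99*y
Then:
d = 2.53846153846154*y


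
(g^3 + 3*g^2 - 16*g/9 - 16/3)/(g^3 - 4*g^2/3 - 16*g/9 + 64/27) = 3*(g + 3)/(3*g - 4)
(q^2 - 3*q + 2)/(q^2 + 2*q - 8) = (q - 1)/(q + 4)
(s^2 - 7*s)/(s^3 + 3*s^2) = (s - 7)/(s*(s + 3))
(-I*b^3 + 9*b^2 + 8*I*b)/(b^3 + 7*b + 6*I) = b*(-I*b + 8)/(b^2 - I*b + 6)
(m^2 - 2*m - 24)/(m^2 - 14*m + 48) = (m + 4)/(m - 8)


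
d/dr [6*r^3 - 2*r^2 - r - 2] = 18*r^2 - 4*r - 1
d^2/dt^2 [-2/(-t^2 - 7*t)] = 4*(-t*(t + 7) + (2*t + 7)^2)/(t^3*(t + 7)^3)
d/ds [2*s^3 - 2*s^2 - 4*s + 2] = 6*s^2 - 4*s - 4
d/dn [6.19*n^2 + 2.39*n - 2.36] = 12.38*n + 2.39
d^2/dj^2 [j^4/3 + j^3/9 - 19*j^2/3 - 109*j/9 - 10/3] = 4*j^2 + 2*j/3 - 38/3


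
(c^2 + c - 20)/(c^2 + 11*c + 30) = (c - 4)/(c + 6)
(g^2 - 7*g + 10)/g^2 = 1 - 7/g + 10/g^2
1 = 1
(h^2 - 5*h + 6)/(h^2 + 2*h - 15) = (h - 2)/(h + 5)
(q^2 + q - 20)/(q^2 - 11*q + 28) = (q + 5)/(q - 7)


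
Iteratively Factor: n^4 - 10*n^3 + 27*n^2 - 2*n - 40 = (n + 1)*(n^3 - 11*n^2 + 38*n - 40) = (n - 2)*(n + 1)*(n^2 - 9*n + 20) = (n - 4)*(n - 2)*(n + 1)*(n - 5)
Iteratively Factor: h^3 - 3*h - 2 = (h + 1)*(h^2 - h - 2) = (h + 1)^2*(h - 2)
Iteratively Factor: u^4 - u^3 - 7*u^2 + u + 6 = (u - 1)*(u^3 - 7*u - 6) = (u - 1)*(u + 1)*(u^2 - u - 6) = (u - 3)*(u - 1)*(u + 1)*(u + 2)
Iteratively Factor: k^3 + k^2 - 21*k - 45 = (k + 3)*(k^2 - 2*k - 15) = (k - 5)*(k + 3)*(k + 3)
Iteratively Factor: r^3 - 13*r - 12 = (r - 4)*(r^2 + 4*r + 3) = (r - 4)*(r + 1)*(r + 3)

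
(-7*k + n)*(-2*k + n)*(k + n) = 14*k^3 + 5*k^2*n - 8*k*n^2 + n^3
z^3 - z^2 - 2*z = z*(z - 2)*(z + 1)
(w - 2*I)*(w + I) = w^2 - I*w + 2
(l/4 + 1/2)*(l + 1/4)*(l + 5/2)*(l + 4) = l^4/4 + 35*l^3/16 + 201*l^2/32 + 103*l/16 + 5/4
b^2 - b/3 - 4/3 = (b - 4/3)*(b + 1)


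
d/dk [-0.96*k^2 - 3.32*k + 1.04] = -1.92*k - 3.32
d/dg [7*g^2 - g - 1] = 14*g - 1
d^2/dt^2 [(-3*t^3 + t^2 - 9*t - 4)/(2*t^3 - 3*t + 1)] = 2*(4*t^6 - 162*t^5 - 42*t^4 - 95*t^3 + 207*t^2 + 15*t - 62)/(8*t^9 - 36*t^7 + 12*t^6 + 54*t^5 - 36*t^4 - 21*t^3 + 27*t^2 - 9*t + 1)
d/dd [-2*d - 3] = -2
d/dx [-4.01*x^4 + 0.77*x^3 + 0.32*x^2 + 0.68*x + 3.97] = -16.04*x^3 + 2.31*x^2 + 0.64*x + 0.68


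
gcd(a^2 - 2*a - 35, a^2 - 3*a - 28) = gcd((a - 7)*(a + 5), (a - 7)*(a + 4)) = a - 7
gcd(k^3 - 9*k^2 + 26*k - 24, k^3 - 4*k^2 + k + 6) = k^2 - 5*k + 6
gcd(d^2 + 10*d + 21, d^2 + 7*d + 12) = d + 3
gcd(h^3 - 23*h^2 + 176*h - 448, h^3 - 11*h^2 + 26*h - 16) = h - 8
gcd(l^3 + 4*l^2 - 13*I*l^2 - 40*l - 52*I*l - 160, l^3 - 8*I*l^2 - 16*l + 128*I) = l^2 + l*(4 - 8*I) - 32*I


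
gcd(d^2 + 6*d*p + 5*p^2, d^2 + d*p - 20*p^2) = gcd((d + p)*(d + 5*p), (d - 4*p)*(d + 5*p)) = d + 5*p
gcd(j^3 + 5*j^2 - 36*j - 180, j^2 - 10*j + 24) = j - 6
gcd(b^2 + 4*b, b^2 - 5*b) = b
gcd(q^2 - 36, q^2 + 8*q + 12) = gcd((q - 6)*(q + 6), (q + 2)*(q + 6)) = q + 6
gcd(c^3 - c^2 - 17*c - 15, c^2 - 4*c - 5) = c^2 - 4*c - 5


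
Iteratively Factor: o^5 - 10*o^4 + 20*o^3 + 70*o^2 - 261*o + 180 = (o - 4)*(o^4 - 6*o^3 - 4*o^2 + 54*o - 45) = (o - 4)*(o + 3)*(o^3 - 9*o^2 + 23*o - 15) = (o - 4)*(o - 1)*(o + 3)*(o^2 - 8*o + 15) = (o - 4)*(o - 3)*(o - 1)*(o + 3)*(o - 5)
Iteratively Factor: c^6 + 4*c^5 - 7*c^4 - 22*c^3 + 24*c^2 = (c)*(c^5 + 4*c^4 - 7*c^3 - 22*c^2 + 24*c) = c*(c - 2)*(c^4 + 6*c^3 + 5*c^2 - 12*c) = c*(c - 2)*(c + 3)*(c^3 + 3*c^2 - 4*c) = c*(c - 2)*(c + 3)*(c + 4)*(c^2 - c) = c*(c - 2)*(c - 1)*(c + 3)*(c + 4)*(c)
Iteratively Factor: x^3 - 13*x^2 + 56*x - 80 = (x - 5)*(x^2 - 8*x + 16) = (x - 5)*(x - 4)*(x - 4)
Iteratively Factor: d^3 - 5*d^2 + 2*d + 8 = (d - 4)*(d^2 - d - 2) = (d - 4)*(d - 2)*(d + 1)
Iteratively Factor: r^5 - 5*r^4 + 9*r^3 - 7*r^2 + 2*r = (r - 1)*(r^4 - 4*r^3 + 5*r^2 - 2*r) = r*(r - 1)*(r^3 - 4*r^2 + 5*r - 2) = r*(r - 1)^2*(r^2 - 3*r + 2) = r*(r - 1)^3*(r - 2)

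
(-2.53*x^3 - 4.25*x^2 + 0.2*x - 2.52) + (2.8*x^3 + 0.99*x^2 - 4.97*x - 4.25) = 0.27*x^3 - 3.26*x^2 - 4.77*x - 6.77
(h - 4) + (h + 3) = 2*h - 1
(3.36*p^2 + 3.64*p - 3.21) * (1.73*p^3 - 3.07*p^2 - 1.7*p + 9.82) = 5.8128*p^5 - 4.018*p^4 - 22.4401*p^3 + 36.6619*p^2 + 41.2018*p - 31.5222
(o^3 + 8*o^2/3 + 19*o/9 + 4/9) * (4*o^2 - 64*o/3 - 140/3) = 4*o^5 - 32*o^4/3 - 856*o^3/9 - 4528*o^2/27 - 108*o - 560/27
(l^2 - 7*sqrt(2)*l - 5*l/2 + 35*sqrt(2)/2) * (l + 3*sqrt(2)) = l^3 - 4*sqrt(2)*l^2 - 5*l^2/2 - 42*l + 10*sqrt(2)*l + 105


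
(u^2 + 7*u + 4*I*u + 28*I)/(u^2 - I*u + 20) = (u + 7)/(u - 5*I)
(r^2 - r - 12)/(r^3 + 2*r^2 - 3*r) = (r - 4)/(r*(r - 1))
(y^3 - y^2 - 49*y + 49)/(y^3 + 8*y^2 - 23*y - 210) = (y^2 - 8*y + 7)/(y^2 + y - 30)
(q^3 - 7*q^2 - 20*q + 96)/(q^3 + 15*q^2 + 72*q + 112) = (q^2 - 11*q + 24)/(q^2 + 11*q + 28)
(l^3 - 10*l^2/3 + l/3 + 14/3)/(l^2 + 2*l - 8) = (3*l^2 - 4*l - 7)/(3*(l + 4))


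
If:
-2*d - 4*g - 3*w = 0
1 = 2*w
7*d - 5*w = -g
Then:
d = 23/52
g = -31/52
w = 1/2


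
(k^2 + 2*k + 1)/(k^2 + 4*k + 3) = (k + 1)/(k + 3)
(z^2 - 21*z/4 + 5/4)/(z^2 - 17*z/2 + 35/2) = (4*z - 1)/(2*(2*z - 7))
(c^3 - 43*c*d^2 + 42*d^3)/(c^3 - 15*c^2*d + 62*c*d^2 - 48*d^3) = (c + 7*d)/(c - 8*d)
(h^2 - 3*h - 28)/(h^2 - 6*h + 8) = (h^2 - 3*h - 28)/(h^2 - 6*h + 8)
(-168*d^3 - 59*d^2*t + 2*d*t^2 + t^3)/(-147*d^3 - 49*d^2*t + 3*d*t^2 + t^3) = (-8*d + t)/(-7*d + t)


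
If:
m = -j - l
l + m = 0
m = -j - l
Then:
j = 0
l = -m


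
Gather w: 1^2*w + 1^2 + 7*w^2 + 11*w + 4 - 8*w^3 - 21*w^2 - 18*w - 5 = -8*w^3 - 14*w^2 - 6*w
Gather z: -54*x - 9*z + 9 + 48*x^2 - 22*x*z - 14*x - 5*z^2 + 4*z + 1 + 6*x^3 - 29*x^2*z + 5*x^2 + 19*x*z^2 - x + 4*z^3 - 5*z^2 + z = 6*x^3 + 53*x^2 - 69*x + 4*z^3 + z^2*(19*x - 10) + z*(-29*x^2 - 22*x - 4) + 10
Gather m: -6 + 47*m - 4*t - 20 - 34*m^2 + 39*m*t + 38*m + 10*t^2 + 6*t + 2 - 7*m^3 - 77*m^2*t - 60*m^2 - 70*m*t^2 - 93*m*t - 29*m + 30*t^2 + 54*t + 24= -7*m^3 + m^2*(-77*t - 94) + m*(-70*t^2 - 54*t + 56) + 40*t^2 + 56*t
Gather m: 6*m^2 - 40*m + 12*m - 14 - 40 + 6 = 6*m^2 - 28*m - 48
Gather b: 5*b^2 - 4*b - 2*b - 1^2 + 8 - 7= 5*b^2 - 6*b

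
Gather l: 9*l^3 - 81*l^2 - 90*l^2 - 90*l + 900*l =9*l^3 - 171*l^2 + 810*l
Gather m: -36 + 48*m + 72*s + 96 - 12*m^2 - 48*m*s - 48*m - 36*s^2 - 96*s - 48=-12*m^2 - 48*m*s - 36*s^2 - 24*s + 12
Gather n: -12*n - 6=-12*n - 6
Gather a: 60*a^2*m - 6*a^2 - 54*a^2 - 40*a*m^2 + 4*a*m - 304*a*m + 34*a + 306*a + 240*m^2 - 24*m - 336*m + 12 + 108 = a^2*(60*m - 60) + a*(-40*m^2 - 300*m + 340) + 240*m^2 - 360*m + 120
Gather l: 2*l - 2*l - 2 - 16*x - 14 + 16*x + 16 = 0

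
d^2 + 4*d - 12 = (d - 2)*(d + 6)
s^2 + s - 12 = (s - 3)*(s + 4)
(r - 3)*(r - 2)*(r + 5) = r^3 - 19*r + 30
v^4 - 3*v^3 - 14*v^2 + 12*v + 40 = (v - 5)*(v - 2)*(v + 2)^2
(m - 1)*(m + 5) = m^2 + 4*m - 5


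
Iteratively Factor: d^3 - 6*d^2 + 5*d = (d - 5)*(d^2 - d) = (d - 5)*(d - 1)*(d)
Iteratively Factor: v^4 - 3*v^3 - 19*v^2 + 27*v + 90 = (v - 5)*(v^3 + 2*v^2 - 9*v - 18) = (v - 5)*(v + 3)*(v^2 - v - 6) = (v - 5)*(v - 3)*(v + 3)*(v + 2)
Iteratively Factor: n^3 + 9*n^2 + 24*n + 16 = (n + 1)*(n^2 + 8*n + 16) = (n + 1)*(n + 4)*(n + 4)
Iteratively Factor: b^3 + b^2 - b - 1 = (b - 1)*(b^2 + 2*b + 1) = (b - 1)*(b + 1)*(b + 1)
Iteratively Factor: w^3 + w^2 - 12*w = (w + 4)*(w^2 - 3*w) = w*(w + 4)*(w - 3)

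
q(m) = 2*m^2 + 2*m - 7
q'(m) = 4*m + 2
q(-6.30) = 59.78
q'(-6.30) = -23.20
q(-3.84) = 14.81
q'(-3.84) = -13.36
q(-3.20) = 7.08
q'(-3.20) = -10.80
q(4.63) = 45.13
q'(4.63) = 20.52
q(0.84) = -3.91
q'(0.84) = 5.36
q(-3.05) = 5.50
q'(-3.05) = -10.20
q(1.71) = 2.27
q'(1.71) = 8.84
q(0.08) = -6.83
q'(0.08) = 2.32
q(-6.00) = 53.00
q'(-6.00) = -22.00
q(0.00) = -7.00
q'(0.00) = 2.00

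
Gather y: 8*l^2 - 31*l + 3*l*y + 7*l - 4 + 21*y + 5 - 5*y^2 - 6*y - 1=8*l^2 - 24*l - 5*y^2 + y*(3*l + 15)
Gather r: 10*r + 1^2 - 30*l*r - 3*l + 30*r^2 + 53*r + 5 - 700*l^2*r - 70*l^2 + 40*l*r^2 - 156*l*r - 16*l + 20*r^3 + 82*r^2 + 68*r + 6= -70*l^2 - 19*l + 20*r^3 + r^2*(40*l + 112) + r*(-700*l^2 - 186*l + 131) + 12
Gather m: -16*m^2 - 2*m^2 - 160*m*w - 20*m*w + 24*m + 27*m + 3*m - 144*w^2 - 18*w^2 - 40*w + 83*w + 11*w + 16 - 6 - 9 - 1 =-18*m^2 + m*(54 - 180*w) - 162*w^2 + 54*w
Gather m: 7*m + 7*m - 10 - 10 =14*m - 20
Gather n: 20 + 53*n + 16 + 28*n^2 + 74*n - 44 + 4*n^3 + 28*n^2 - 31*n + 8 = 4*n^3 + 56*n^2 + 96*n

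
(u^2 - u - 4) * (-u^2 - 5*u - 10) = -u^4 - 4*u^3 - u^2 + 30*u + 40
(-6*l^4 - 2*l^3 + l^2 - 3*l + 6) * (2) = -12*l^4 - 4*l^3 + 2*l^2 - 6*l + 12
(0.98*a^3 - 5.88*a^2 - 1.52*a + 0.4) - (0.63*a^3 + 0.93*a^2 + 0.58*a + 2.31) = 0.35*a^3 - 6.81*a^2 - 2.1*a - 1.91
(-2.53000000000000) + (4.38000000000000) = 1.85000000000000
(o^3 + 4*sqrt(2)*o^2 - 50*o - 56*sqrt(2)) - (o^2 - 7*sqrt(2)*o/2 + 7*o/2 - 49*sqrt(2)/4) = o^3 - o^2 + 4*sqrt(2)*o^2 - 107*o/2 + 7*sqrt(2)*o/2 - 175*sqrt(2)/4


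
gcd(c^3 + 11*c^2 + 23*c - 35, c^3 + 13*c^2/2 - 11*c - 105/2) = c + 7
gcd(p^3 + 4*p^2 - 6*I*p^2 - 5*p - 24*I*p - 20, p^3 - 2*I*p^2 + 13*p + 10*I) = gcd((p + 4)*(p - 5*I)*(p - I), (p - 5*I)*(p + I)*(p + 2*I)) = p - 5*I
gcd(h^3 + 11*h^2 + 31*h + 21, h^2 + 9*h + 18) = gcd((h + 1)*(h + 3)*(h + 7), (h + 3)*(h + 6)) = h + 3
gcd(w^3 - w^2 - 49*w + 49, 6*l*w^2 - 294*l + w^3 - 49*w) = w^2 - 49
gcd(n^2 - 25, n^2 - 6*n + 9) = 1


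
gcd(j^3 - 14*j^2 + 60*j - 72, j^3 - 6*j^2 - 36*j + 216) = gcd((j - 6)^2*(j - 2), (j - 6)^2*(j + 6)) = j^2 - 12*j + 36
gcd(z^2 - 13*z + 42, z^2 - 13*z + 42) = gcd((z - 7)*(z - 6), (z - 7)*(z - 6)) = z^2 - 13*z + 42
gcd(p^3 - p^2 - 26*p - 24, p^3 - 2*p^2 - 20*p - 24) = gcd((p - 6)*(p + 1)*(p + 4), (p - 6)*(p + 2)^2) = p - 6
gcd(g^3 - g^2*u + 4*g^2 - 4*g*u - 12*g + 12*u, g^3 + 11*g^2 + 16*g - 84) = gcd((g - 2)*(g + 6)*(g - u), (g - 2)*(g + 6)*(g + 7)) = g^2 + 4*g - 12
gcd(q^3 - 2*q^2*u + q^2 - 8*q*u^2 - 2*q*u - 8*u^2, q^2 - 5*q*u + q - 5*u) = q + 1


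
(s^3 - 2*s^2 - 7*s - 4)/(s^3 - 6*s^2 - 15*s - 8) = (s - 4)/(s - 8)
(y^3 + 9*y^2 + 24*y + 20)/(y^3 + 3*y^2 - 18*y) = (y^3 + 9*y^2 + 24*y + 20)/(y*(y^2 + 3*y - 18))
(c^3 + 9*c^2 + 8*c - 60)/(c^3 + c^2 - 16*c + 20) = (c + 6)/(c - 2)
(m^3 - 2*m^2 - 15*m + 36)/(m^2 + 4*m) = m - 6 + 9/m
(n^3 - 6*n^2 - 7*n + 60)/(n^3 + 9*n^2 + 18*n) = (n^2 - 9*n + 20)/(n*(n + 6))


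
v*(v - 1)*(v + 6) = v^3 + 5*v^2 - 6*v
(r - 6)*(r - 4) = r^2 - 10*r + 24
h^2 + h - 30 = (h - 5)*(h + 6)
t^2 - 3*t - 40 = (t - 8)*(t + 5)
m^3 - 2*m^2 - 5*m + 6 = (m - 3)*(m - 1)*(m + 2)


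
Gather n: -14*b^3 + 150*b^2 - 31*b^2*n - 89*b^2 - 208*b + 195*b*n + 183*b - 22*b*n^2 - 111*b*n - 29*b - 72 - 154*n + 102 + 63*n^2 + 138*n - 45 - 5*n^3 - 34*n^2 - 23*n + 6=-14*b^3 + 61*b^2 - 54*b - 5*n^3 + n^2*(29 - 22*b) + n*(-31*b^2 + 84*b - 39) - 9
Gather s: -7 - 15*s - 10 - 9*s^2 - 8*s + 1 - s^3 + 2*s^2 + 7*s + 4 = -s^3 - 7*s^2 - 16*s - 12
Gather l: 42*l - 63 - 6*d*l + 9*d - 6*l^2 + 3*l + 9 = 9*d - 6*l^2 + l*(45 - 6*d) - 54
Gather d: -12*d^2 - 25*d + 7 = -12*d^2 - 25*d + 7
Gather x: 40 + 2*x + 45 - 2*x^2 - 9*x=-2*x^2 - 7*x + 85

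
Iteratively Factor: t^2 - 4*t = (t)*(t - 4)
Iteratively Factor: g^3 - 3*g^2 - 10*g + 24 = (g - 2)*(g^2 - g - 12) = (g - 4)*(g - 2)*(g + 3)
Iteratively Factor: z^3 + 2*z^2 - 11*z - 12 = (z - 3)*(z^2 + 5*z + 4) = (z - 3)*(z + 4)*(z + 1)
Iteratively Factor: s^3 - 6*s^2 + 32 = (s - 4)*(s^2 - 2*s - 8) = (s - 4)^2*(s + 2)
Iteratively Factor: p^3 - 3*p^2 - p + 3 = (p - 1)*(p^2 - 2*p - 3) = (p - 3)*(p - 1)*(p + 1)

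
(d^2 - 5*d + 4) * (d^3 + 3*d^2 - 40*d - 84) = d^5 - 2*d^4 - 51*d^3 + 128*d^2 + 260*d - 336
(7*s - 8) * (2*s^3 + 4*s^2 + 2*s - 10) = 14*s^4 + 12*s^3 - 18*s^2 - 86*s + 80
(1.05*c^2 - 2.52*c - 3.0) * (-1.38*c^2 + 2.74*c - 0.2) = -1.449*c^4 + 6.3546*c^3 - 2.9748*c^2 - 7.716*c + 0.6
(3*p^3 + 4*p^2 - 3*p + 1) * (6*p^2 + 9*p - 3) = 18*p^5 + 51*p^4 + 9*p^3 - 33*p^2 + 18*p - 3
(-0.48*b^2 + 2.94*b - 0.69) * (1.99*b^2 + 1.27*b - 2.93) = -0.9552*b^4 + 5.241*b^3 + 3.7671*b^2 - 9.4905*b + 2.0217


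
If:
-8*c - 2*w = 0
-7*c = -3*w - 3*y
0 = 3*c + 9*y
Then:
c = 0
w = 0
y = 0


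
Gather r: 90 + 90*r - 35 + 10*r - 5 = 100*r + 50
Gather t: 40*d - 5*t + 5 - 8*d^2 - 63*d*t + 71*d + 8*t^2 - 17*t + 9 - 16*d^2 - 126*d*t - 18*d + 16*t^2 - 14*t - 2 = -24*d^2 + 93*d + 24*t^2 + t*(-189*d - 36) + 12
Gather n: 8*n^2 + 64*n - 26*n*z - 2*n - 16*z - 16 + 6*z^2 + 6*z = 8*n^2 + n*(62 - 26*z) + 6*z^2 - 10*z - 16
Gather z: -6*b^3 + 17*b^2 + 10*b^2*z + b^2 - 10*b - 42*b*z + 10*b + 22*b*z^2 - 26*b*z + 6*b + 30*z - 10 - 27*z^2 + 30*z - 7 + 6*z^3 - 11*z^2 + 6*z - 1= -6*b^3 + 18*b^2 + 6*b + 6*z^3 + z^2*(22*b - 38) + z*(10*b^2 - 68*b + 66) - 18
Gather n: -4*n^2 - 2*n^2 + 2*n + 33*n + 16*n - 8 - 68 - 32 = -6*n^2 + 51*n - 108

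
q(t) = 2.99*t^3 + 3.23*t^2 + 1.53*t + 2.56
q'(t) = 8.97*t^2 + 6.46*t + 1.53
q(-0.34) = 2.30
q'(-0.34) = 0.37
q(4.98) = 459.57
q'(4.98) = 256.16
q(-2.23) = -17.95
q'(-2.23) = 31.73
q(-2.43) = -24.99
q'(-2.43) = 38.80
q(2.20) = 53.40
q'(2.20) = 59.16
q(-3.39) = -81.99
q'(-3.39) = 82.71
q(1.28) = 16.08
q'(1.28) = 24.50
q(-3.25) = -70.94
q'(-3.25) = 75.28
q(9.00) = 2457.67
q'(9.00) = 786.24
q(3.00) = 116.95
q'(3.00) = 101.64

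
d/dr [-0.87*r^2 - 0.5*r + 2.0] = -1.74*r - 0.5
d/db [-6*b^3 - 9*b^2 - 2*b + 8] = -18*b^2 - 18*b - 2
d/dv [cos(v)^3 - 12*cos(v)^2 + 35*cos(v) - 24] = (-3*cos(v)^2 + 24*cos(v) - 35)*sin(v)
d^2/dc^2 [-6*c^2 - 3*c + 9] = -12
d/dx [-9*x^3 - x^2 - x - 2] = -27*x^2 - 2*x - 1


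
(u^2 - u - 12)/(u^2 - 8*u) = (u^2 - u - 12)/(u*(u - 8))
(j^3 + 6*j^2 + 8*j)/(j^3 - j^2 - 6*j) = (j + 4)/(j - 3)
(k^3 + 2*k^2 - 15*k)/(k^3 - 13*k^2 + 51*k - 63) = k*(k + 5)/(k^2 - 10*k + 21)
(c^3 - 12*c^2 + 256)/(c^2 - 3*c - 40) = (c^2 - 4*c - 32)/(c + 5)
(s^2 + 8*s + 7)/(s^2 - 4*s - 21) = (s^2 + 8*s + 7)/(s^2 - 4*s - 21)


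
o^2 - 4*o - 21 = (o - 7)*(o + 3)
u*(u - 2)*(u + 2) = u^3 - 4*u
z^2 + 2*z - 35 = (z - 5)*(z + 7)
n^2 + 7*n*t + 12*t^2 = (n + 3*t)*(n + 4*t)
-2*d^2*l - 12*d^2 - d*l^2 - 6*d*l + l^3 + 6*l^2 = (-2*d + l)*(d + l)*(l + 6)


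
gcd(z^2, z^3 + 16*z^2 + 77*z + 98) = 1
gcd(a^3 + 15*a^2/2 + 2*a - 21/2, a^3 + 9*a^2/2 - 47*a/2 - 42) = a^2 + 17*a/2 + 21/2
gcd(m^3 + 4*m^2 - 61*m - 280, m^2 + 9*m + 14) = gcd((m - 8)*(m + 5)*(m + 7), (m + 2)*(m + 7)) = m + 7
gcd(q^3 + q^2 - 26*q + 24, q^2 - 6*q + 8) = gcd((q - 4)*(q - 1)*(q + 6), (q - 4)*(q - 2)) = q - 4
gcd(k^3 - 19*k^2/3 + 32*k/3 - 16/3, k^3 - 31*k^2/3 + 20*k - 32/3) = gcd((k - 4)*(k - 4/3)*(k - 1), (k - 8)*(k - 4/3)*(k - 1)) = k^2 - 7*k/3 + 4/3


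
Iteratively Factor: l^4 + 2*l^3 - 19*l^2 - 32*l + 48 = (l + 4)*(l^3 - 2*l^2 - 11*l + 12) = (l - 4)*(l + 4)*(l^2 + 2*l - 3) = (l - 4)*(l + 3)*(l + 4)*(l - 1)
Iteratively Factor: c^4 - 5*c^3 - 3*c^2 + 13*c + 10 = (c - 2)*(c^3 - 3*c^2 - 9*c - 5) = (c - 5)*(c - 2)*(c^2 + 2*c + 1) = (c - 5)*(c - 2)*(c + 1)*(c + 1)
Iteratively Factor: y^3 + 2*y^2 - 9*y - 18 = (y + 2)*(y^2 - 9) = (y - 3)*(y + 2)*(y + 3)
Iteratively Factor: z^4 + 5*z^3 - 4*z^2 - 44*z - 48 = (z + 2)*(z^3 + 3*z^2 - 10*z - 24) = (z + 2)^2*(z^2 + z - 12) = (z + 2)^2*(z + 4)*(z - 3)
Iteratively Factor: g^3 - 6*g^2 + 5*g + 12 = (g + 1)*(g^2 - 7*g + 12) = (g - 4)*(g + 1)*(g - 3)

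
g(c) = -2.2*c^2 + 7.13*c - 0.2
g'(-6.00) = 33.53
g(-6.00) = -122.18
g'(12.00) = -45.67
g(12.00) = -231.44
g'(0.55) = 4.71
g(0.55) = 3.06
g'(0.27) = 5.94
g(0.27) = 1.56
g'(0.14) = 6.51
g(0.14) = 0.76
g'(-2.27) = 17.12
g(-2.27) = -27.72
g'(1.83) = -0.92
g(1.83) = 5.48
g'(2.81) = -5.23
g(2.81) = 2.46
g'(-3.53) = 22.66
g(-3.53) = -52.78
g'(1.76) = -0.61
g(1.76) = 5.53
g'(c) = 7.13 - 4.4*c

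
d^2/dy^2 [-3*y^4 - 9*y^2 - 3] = -36*y^2 - 18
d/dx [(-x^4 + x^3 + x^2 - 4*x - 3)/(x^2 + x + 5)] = (-2*x^5 - 2*x^4 - 18*x^3 + 20*x^2 + 16*x - 17)/(x^4 + 2*x^3 + 11*x^2 + 10*x + 25)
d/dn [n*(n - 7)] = 2*n - 7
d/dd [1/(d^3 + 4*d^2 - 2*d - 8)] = (-3*d^2 - 8*d + 2)/(d^3 + 4*d^2 - 2*d - 8)^2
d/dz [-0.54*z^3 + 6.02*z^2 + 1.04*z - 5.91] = -1.62*z^2 + 12.04*z + 1.04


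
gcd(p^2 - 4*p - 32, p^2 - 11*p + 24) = p - 8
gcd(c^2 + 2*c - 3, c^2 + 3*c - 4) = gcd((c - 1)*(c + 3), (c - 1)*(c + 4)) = c - 1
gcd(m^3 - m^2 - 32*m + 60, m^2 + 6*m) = m + 6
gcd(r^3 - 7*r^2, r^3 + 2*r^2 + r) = r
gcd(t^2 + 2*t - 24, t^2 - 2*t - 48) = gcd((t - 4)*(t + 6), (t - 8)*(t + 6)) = t + 6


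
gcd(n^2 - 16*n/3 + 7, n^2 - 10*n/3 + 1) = n - 3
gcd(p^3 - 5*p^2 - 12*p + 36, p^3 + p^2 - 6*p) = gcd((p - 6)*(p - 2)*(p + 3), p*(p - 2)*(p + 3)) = p^2 + p - 6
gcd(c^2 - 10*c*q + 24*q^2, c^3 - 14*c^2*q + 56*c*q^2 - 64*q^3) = -c + 4*q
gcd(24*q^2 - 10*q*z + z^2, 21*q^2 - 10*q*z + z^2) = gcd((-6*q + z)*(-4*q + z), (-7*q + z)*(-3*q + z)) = 1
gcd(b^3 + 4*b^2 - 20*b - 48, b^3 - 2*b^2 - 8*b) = b^2 - 2*b - 8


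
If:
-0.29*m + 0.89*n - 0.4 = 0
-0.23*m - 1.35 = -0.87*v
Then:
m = 3.78260869565217*v - 5.8695652173913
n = 1.23253541768442*v - 1.46311675622863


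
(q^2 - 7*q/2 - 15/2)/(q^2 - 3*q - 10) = (q + 3/2)/(q + 2)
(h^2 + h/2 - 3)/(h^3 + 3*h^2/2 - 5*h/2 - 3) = 1/(h + 1)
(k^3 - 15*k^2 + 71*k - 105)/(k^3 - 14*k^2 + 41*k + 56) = (k^2 - 8*k + 15)/(k^2 - 7*k - 8)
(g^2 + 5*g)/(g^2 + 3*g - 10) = g/(g - 2)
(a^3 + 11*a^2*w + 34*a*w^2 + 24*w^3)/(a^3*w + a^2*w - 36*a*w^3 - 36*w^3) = (-a^2 - 5*a*w - 4*w^2)/(w*(-a^2 + 6*a*w - a + 6*w))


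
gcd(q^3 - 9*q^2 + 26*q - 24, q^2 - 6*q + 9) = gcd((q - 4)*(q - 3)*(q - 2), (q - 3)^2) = q - 3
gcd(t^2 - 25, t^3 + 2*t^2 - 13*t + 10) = t + 5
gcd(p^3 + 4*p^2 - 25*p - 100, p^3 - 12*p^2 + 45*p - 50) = p - 5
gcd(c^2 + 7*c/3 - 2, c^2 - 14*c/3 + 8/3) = c - 2/3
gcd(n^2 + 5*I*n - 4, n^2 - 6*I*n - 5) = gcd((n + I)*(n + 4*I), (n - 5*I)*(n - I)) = 1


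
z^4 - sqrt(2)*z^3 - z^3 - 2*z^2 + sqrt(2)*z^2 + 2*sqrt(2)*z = z*(z - 2)*(z + 1)*(z - sqrt(2))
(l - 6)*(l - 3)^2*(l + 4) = l^4 - 8*l^3 - 3*l^2 + 126*l - 216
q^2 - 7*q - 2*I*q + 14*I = (q - 7)*(q - 2*I)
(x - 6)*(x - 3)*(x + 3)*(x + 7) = x^4 + x^3 - 51*x^2 - 9*x + 378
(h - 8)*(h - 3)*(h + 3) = h^3 - 8*h^2 - 9*h + 72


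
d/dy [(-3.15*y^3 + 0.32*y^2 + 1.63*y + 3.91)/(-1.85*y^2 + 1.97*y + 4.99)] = (5.8275*y^4 - 12.411*y^3 - 43.5096*y^2 + 17.6606*y + 0.430999999999999)/(3.4225*y^4 - 7.289*y^3 - 14.5821*y^2 + 19.6606*y + 24.9001)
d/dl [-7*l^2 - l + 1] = -14*l - 1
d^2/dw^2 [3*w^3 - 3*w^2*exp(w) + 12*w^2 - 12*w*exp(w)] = -3*w^2*exp(w) - 24*w*exp(w) + 18*w - 30*exp(w) + 24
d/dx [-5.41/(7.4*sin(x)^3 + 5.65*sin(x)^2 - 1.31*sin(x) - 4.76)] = (120.102*sin(x)^2 + 61.133*sin(x) - 7.0871)*cos(x)/(7.4*sin(x)^3 + 5.65*sin(x)^2 - 1.31*sin(x) - 4.76)^2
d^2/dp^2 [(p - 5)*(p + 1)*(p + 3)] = 6*p - 2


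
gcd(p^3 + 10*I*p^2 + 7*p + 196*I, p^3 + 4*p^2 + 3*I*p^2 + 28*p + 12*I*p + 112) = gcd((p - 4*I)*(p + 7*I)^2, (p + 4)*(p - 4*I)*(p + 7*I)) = p^2 + 3*I*p + 28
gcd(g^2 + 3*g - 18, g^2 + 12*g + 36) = g + 6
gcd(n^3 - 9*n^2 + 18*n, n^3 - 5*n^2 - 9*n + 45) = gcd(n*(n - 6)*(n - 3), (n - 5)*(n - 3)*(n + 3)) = n - 3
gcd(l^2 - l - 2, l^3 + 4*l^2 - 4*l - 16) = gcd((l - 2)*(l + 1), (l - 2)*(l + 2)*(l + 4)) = l - 2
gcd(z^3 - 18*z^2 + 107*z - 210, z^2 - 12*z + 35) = z^2 - 12*z + 35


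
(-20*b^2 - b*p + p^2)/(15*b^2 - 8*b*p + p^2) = (4*b + p)/(-3*b + p)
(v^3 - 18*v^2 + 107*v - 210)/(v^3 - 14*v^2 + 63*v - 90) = (v - 7)/(v - 3)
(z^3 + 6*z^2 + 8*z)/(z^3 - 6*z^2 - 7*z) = (z^2 + 6*z + 8)/(z^2 - 6*z - 7)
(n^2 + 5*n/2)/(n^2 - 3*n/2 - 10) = n/(n - 4)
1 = 1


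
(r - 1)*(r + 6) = r^2 + 5*r - 6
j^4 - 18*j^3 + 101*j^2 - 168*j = j*(j - 8)*(j - 7)*(j - 3)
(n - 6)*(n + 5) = n^2 - n - 30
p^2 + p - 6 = (p - 2)*(p + 3)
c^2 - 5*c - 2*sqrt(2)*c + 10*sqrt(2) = (c - 5)*(c - 2*sqrt(2))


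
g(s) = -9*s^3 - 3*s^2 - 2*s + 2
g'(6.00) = -1010.00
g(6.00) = -2062.00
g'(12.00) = -3962.00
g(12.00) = -16006.00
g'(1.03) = -36.82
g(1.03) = -13.08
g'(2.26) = -153.47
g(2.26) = -121.73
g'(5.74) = -926.03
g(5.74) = -1810.40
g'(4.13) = -487.32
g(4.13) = -691.44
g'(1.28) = -53.92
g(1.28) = -24.35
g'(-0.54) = -6.63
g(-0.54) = 3.62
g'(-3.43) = -299.07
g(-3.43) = 336.75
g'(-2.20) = -119.48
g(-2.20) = 87.71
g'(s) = -27*s^2 - 6*s - 2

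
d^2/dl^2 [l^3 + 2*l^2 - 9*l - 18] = 6*l + 4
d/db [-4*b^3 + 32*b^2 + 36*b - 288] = -12*b^2 + 64*b + 36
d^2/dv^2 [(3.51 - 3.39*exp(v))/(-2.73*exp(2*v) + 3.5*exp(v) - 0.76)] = (25.265331*exp(4*v) - 72.247266*exp(3*v) + 58.412718*exp(2*v) - 4.84990800000001*exp(v) - 7.378536)*exp(v)/(20.346417*exp(6*v) - 78.25545*exp(5*v) + 117.320112*exp(4*v) - 86.4458*exp(3*v) + 32.660544*exp(2*v) - 6.0648*exp(v) + 0.438976)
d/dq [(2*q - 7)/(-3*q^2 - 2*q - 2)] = 6*(q^2 - 7*q - 3)/(9*q^4 + 12*q^3 + 16*q^2 + 8*q + 4)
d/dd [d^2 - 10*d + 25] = 2*d - 10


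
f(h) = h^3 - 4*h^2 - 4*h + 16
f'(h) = 3*h^2 - 8*h - 4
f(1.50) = 4.38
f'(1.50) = -9.25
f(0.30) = 14.47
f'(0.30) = -6.13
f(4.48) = 7.71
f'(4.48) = 20.37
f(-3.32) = -51.40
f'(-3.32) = 55.63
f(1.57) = 3.73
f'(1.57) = -9.17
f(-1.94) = 1.40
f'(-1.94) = 22.81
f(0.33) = 14.28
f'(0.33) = -6.31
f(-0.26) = 16.75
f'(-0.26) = -1.72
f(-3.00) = -35.00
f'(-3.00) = 47.00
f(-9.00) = -1001.00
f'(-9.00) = 311.00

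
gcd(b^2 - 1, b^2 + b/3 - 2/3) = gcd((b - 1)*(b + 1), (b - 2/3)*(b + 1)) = b + 1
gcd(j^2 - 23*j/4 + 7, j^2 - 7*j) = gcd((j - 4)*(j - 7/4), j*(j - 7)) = 1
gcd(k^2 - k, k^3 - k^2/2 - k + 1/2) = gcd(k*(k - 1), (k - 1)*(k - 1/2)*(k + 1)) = k - 1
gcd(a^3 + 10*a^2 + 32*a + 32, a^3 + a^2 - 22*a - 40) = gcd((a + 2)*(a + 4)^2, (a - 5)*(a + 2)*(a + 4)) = a^2 + 6*a + 8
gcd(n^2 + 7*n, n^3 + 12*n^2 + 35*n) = n^2 + 7*n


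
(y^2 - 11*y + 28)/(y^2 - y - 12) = (y - 7)/(y + 3)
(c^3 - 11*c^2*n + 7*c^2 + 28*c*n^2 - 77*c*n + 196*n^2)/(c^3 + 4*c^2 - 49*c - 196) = (c^2 - 11*c*n + 28*n^2)/(c^2 - 3*c - 28)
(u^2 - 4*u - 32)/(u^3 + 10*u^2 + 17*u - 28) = (u - 8)/(u^2 + 6*u - 7)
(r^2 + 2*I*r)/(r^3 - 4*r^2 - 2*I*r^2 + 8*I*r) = (r + 2*I)/(r^2 - 4*r - 2*I*r + 8*I)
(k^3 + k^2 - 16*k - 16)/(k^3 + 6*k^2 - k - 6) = (k^2 - 16)/(k^2 + 5*k - 6)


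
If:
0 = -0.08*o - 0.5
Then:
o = -6.25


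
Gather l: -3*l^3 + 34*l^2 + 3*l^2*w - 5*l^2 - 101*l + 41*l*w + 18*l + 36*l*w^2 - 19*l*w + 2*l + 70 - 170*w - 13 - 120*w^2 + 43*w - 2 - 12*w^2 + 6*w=-3*l^3 + l^2*(3*w + 29) + l*(36*w^2 + 22*w - 81) - 132*w^2 - 121*w + 55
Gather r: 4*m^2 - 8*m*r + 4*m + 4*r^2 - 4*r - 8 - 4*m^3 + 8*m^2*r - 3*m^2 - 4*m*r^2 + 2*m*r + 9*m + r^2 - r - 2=-4*m^3 + m^2 + 13*m + r^2*(5 - 4*m) + r*(8*m^2 - 6*m - 5) - 10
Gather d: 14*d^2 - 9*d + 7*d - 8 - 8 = 14*d^2 - 2*d - 16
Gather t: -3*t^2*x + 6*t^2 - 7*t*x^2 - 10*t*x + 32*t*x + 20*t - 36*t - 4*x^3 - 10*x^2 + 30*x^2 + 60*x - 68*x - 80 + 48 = t^2*(6 - 3*x) + t*(-7*x^2 + 22*x - 16) - 4*x^3 + 20*x^2 - 8*x - 32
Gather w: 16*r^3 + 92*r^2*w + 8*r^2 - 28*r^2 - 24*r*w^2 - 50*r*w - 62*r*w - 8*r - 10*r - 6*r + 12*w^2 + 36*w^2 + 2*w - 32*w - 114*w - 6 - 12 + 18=16*r^3 - 20*r^2 - 24*r + w^2*(48 - 24*r) + w*(92*r^2 - 112*r - 144)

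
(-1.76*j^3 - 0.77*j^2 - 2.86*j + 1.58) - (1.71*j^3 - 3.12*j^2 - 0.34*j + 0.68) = -3.47*j^3 + 2.35*j^2 - 2.52*j + 0.9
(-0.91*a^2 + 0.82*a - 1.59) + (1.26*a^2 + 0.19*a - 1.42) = 0.35*a^2 + 1.01*a - 3.01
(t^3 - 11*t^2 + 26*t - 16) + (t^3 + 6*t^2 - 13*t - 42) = 2*t^3 - 5*t^2 + 13*t - 58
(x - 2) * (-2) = 4 - 2*x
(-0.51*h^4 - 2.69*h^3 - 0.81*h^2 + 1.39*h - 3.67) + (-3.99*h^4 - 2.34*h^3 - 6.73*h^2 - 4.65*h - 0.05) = -4.5*h^4 - 5.03*h^3 - 7.54*h^2 - 3.26*h - 3.72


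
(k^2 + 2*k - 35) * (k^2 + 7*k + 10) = k^4 + 9*k^3 - 11*k^2 - 225*k - 350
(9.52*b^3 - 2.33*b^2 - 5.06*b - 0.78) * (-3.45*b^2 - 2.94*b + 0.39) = -32.844*b^5 - 19.9503*b^4 + 28.02*b^3 + 16.6587*b^2 + 0.3198*b - 0.3042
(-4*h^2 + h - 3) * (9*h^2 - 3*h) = -36*h^4 + 21*h^3 - 30*h^2 + 9*h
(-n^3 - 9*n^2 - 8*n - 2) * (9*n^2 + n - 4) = -9*n^5 - 82*n^4 - 77*n^3 + 10*n^2 + 30*n + 8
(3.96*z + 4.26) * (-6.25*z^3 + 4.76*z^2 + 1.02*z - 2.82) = -24.75*z^4 - 7.7754*z^3 + 24.3168*z^2 - 6.822*z - 12.0132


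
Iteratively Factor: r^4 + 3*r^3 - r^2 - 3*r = (r)*(r^3 + 3*r^2 - r - 3) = r*(r - 1)*(r^2 + 4*r + 3) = r*(r - 1)*(r + 3)*(r + 1)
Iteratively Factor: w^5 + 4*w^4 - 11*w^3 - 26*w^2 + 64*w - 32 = (w + 4)*(w^4 - 11*w^2 + 18*w - 8) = (w - 1)*(w + 4)*(w^3 + w^2 - 10*w + 8) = (w - 2)*(w - 1)*(w + 4)*(w^2 + 3*w - 4) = (w - 2)*(w - 1)^2*(w + 4)*(w + 4)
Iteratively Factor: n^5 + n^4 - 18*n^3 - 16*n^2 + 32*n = (n + 4)*(n^4 - 3*n^3 - 6*n^2 + 8*n) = (n - 1)*(n + 4)*(n^3 - 2*n^2 - 8*n) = (n - 4)*(n - 1)*(n + 4)*(n^2 + 2*n) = (n - 4)*(n - 1)*(n + 2)*(n + 4)*(n)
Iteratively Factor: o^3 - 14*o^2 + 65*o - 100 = (o - 5)*(o^2 - 9*o + 20) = (o - 5)*(o - 4)*(o - 5)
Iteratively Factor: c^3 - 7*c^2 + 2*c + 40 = (c + 2)*(c^2 - 9*c + 20) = (c - 5)*(c + 2)*(c - 4)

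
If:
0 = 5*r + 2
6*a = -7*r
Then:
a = 7/15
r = -2/5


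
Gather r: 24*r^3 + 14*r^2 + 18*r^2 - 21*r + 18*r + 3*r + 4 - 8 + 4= 24*r^3 + 32*r^2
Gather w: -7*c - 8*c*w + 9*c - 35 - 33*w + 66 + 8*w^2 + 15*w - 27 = 2*c + 8*w^2 + w*(-8*c - 18) + 4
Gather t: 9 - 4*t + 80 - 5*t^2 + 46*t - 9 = -5*t^2 + 42*t + 80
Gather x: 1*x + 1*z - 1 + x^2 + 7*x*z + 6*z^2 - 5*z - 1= x^2 + x*(7*z + 1) + 6*z^2 - 4*z - 2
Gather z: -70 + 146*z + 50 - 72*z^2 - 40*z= -72*z^2 + 106*z - 20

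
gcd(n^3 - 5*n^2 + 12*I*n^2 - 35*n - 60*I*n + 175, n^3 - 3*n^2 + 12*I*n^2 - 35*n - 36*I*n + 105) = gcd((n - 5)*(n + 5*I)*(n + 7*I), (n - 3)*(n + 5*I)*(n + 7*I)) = n^2 + 12*I*n - 35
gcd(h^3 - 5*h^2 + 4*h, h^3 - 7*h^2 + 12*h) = h^2 - 4*h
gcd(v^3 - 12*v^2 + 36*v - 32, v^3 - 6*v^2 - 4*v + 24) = v - 2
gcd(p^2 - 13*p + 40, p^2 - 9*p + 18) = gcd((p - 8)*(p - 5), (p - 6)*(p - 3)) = 1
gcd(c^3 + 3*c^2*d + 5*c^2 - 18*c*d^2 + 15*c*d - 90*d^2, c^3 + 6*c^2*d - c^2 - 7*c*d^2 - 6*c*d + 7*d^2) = 1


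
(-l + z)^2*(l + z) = l^3 - l^2*z - l*z^2 + z^3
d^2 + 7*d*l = d*(d + 7*l)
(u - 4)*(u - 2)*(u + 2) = u^3 - 4*u^2 - 4*u + 16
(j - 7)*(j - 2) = j^2 - 9*j + 14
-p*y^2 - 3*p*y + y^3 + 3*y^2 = y*(-p + y)*(y + 3)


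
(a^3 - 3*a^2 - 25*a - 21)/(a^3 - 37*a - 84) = (a + 1)/(a + 4)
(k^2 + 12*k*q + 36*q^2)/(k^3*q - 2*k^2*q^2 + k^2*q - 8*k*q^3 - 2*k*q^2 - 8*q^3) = (-k^2 - 12*k*q - 36*q^2)/(q*(-k^3 + 2*k^2*q - k^2 + 8*k*q^2 + 2*k*q + 8*q^2))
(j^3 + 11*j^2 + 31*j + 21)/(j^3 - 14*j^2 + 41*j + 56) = (j^2 + 10*j + 21)/(j^2 - 15*j + 56)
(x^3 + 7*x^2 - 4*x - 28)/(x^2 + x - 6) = (x^2 + 9*x + 14)/(x + 3)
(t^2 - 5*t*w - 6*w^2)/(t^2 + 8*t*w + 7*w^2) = (t - 6*w)/(t + 7*w)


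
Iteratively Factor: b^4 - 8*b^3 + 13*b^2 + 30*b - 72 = (b - 3)*(b^3 - 5*b^2 - 2*b + 24) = (b - 3)*(b + 2)*(b^2 - 7*b + 12) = (b - 3)^2*(b + 2)*(b - 4)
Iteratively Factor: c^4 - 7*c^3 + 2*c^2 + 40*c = (c)*(c^3 - 7*c^2 + 2*c + 40) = c*(c + 2)*(c^2 - 9*c + 20) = c*(c - 5)*(c + 2)*(c - 4)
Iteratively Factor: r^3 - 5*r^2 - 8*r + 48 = (r - 4)*(r^2 - r - 12) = (r - 4)^2*(r + 3)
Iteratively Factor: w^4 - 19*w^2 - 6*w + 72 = (w + 3)*(w^3 - 3*w^2 - 10*w + 24) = (w + 3)^2*(w^2 - 6*w + 8) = (w - 4)*(w + 3)^2*(w - 2)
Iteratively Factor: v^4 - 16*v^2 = (v - 4)*(v^3 + 4*v^2) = (v - 4)*(v + 4)*(v^2) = v*(v - 4)*(v + 4)*(v)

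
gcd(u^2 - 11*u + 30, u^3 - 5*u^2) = u - 5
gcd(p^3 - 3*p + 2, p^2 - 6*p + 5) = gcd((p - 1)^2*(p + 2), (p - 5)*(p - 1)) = p - 1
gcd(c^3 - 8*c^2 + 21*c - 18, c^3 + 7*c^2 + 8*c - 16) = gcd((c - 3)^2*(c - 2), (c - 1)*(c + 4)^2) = 1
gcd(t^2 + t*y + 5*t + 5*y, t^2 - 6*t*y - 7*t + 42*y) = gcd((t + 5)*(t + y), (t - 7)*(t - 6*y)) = 1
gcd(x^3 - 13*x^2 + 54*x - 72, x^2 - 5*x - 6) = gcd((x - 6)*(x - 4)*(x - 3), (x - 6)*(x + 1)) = x - 6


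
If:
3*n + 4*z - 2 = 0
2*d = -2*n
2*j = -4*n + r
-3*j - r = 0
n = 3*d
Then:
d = 0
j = 0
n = 0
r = 0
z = 1/2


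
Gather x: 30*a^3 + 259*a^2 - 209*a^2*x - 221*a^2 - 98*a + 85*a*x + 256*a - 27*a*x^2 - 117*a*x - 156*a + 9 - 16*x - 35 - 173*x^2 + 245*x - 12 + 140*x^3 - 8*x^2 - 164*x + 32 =30*a^3 + 38*a^2 + 2*a + 140*x^3 + x^2*(-27*a - 181) + x*(-209*a^2 - 32*a + 65) - 6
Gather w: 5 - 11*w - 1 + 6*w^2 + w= 6*w^2 - 10*w + 4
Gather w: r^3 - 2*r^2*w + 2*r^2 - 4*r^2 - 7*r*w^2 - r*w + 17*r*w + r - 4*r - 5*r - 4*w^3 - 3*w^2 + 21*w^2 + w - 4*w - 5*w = r^3 - 2*r^2 - 8*r - 4*w^3 + w^2*(18 - 7*r) + w*(-2*r^2 + 16*r - 8)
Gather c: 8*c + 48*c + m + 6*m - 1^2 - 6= 56*c + 7*m - 7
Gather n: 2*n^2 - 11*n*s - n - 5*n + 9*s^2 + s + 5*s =2*n^2 + n*(-11*s - 6) + 9*s^2 + 6*s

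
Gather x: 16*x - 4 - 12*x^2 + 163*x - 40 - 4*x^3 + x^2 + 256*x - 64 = -4*x^3 - 11*x^2 + 435*x - 108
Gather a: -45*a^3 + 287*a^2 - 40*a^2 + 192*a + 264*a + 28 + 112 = -45*a^3 + 247*a^2 + 456*a + 140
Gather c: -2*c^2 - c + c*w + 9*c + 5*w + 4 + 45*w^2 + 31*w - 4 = -2*c^2 + c*(w + 8) + 45*w^2 + 36*w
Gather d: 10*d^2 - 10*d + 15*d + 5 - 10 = 10*d^2 + 5*d - 5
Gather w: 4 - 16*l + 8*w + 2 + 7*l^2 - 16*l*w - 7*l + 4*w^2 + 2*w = 7*l^2 - 23*l + 4*w^2 + w*(10 - 16*l) + 6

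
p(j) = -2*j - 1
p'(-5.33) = -2.00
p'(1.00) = -2.00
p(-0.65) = 0.30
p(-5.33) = 9.66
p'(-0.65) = -2.00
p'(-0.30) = -2.00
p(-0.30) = -0.40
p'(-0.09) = -2.00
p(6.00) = -13.00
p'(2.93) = -2.00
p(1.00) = -3.00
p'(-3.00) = -2.00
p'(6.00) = -2.00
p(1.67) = -4.34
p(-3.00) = 5.00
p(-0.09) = -0.82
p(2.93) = -6.86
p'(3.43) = -2.00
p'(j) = -2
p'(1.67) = -2.00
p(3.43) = -7.86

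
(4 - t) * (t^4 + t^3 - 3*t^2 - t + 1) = -t^5 + 3*t^4 + 7*t^3 - 11*t^2 - 5*t + 4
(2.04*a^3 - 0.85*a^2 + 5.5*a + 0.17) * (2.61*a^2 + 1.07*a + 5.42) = 5.3244*a^5 - 0.0356999999999994*a^4 + 24.5023*a^3 + 1.7217*a^2 + 29.9919*a + 0.9214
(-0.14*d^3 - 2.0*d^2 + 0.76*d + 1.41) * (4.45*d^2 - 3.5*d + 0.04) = -0.623*d^5 - 8.41*d^4 + 10.3764*d^3 + 3.5345*d^2 - 4.9046*d + 0.0564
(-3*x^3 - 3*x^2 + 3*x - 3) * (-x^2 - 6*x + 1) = 3*x^5 + 21*x^4 + 12*x^3 - 18*x^2 + 21*x - 3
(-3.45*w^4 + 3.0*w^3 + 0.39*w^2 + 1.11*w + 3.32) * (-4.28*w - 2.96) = 14.766*w^5 - 2.628*w^4 - 10.5492*w^3 - 5.9052*w^2 - 17.4952*w - 9.8272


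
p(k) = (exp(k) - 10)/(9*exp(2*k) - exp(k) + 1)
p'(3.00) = 0.00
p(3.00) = 0.00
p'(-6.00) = -0.02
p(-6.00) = -10.02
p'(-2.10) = 1.54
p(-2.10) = -9.76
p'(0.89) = 0.34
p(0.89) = -0.15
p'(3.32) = -0.00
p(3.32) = 0.00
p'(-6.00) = -0.02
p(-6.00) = -10.02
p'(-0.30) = 3.27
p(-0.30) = -1.78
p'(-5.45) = -0.04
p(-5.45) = -10.04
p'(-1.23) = 5.74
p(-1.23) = -6.57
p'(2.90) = 0.00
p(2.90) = 0.00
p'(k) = (exp(k) - 10)*(-18*exp(2*k) + exp(k))/(9*exp(2*k) - exp(k) + 1)^2 + exp(k)/(9*exp(2*k) - exp(k) + 1) = (-(exp(k) - 10)*(18*exp(k) - 1) + 9*exp(2*k) - exp(k) + 1)*exp(k)/(9*exp(2*k) - exp(k) + 1)^2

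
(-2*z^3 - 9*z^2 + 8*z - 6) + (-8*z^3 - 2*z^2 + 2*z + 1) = -10*z^3 - 11*z^2 + 10*z - 5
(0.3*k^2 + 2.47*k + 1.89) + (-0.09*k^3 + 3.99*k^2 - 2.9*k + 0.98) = -0.09*k^3 + 4.29*k^2 - 0.43*k + 2.87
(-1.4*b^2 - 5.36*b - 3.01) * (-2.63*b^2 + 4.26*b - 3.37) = 3.682*b^4 + 8.1328*b^3 - 10.1993*b^2 + 5.2406*b + 10.1437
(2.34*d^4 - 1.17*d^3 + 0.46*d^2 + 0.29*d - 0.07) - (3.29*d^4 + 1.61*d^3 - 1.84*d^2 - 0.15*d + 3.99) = -0.95*d^4 - 2.78*d^3 + 2.3*d^2 + 0.44*d - 4.06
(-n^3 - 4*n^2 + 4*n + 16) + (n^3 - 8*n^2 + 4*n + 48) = -12*n^2 + 8*n + 64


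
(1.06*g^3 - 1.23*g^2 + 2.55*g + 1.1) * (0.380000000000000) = 0.4028*g^3 - 0.4674*g^2 + 0.969*g + 0.418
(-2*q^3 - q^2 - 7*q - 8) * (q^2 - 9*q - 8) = -2*q^5 + 17*q^4 + 18*q^3 + 63*q^2 + 128*q + 64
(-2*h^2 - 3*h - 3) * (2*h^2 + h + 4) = -4*h^4 - 8*h^3 - 17*h^2 - 15*h - 12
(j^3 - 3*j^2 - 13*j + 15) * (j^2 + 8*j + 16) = j^5 + 5*j^4 - 21*j^3 - 137*j^2 - 88*j + 240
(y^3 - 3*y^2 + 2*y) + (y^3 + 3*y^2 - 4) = 2*y^3 + 2*y - 4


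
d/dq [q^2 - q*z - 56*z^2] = 2*q - z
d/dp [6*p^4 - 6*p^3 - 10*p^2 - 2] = 2*p*(12*p^2 - 9*p - 10)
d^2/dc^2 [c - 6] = 0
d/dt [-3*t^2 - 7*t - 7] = -6*t - 7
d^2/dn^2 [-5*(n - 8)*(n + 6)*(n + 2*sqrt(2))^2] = -60*n^2 - 120*sqrt(2)*n + 60*n + 80*sqrt(2) + 400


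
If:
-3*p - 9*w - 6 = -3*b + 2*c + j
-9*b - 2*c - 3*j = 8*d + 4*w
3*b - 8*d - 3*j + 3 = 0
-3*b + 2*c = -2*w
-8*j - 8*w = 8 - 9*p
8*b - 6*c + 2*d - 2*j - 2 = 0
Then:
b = -117/797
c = 285/1594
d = 14235/17534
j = -11500/8767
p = -16616/26301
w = -318/797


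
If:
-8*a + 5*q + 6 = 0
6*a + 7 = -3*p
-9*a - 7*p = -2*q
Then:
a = -209/123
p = 131/123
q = -482/123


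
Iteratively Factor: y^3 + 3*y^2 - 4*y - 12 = (y + 2)*(y^2 + y - 6) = (y - 2)*(y + 2)*(y + 3)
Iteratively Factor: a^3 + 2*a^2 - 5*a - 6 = (a - 2)*(a^2 + 4*a + 3) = (a - 2)*(a + 1)*(a + 3)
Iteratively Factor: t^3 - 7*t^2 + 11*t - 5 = (t - 5)*(t^2 - 2*t + 1) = (t - 5)*(t - 1)*(t - 1)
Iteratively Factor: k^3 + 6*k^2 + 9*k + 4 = (k + 1)*(k^2 + 5*k + 4) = (k + 1)*(k + 4)*(k + 1)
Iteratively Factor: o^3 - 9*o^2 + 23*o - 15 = (o - 1)*(o^2 - 8*o + 15) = (o - 5)*(o - 1)*(o - 3)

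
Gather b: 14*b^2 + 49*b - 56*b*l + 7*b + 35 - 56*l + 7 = 14*b^2 + b*(56 - 56*l) - 56*l + 42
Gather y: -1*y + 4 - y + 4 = 8 - 2*y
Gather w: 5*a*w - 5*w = w*(5*a - 5)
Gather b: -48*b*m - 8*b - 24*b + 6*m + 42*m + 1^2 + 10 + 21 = b*(-48*m - 32) + 48*m + 32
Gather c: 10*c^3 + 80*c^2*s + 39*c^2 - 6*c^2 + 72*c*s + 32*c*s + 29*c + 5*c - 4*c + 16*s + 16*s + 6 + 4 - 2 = 10*c^3 + c^2*(80*s + 33) + c*(104*s + 30) + 32*s + 8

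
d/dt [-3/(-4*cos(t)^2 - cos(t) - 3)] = 3*(8*cos(t) + 1)*sin(t)/(4*cos(t)^2 + cos(t) + 3)^2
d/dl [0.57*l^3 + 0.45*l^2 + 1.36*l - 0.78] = 1.71*l^2 + 0.9*l + 1.36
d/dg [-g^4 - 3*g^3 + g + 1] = -4*g^3 - 9*g^2 + 1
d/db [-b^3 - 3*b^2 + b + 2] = -3*b^2 - 6*b + 1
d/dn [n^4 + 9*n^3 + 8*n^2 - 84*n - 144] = 4*n^3 + 27*n^2 + 16*n - 84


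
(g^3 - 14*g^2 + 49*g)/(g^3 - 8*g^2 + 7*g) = (g - 7)/(g - 1)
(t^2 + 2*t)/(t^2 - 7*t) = (t + 2)/(t - 7)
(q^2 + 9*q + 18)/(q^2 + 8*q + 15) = (q + 6)/(q + 5)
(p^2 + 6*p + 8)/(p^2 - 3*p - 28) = (p + 2)/(p - 7)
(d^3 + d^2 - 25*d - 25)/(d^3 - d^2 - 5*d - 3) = (d^2 - 25)/(d^2 - 2*d - 3)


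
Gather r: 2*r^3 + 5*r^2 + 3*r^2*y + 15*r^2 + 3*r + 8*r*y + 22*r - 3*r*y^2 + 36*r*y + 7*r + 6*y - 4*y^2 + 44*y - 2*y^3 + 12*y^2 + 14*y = 2*r^3 + r^2*(3*y + 20) + r*(-3*y^2 + 44*y + 32) - 2*y^3 + 8*y^2 + 64*y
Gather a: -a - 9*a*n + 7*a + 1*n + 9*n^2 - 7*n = a*(6 - 9*n) + 9*n^2 - 6*n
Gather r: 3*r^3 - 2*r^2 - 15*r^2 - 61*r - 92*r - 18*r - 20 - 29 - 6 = 3*r^3 - 17*r^2 - 171*r - 55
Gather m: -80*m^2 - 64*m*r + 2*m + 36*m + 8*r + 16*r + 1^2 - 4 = -80*m^2 + m*(38 - 64*r) + 24*r - 3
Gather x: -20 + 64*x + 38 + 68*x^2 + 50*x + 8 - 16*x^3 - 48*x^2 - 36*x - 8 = -16*x^3 + 20*x^2 + 78*x + 18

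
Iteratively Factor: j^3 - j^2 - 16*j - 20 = (j + 2)*(j^2 - 3*j - 10) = (j + 2)^2*(j - 5)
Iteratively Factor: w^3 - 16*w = (w + 4)*(w^2 - 4*w) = (w - 4)*(w + 4)*(w)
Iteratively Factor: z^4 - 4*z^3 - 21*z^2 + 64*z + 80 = (z - 5)*(z^3 + z^2 - 16*z - 16) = (z - 5)*(z + 4)*(z^2 - 3*z - 4) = (z - 5)*(z + 1)*(z + 4)*(z - 4)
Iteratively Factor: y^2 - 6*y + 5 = (y - 1)*(y - 5)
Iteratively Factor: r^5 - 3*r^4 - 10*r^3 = (r)*(r^4 - 3*r^3 - 10*r^2) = r*(r - 5)*(r^3 + 2*r^2) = r^2*(r - 5)*(r^2 + 2*r) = r^2*(r - 5)*(r + 2)*(r)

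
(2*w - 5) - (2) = 2*w - 7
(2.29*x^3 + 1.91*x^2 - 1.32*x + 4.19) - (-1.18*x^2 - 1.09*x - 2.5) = 2.29*x^3 + 3.09*x^2 - 0.23*x + 6.69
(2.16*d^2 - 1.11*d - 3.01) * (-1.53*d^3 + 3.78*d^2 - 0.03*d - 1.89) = -3.3048*d^5 + 9.8631*d^4 + 0.3447*d^3 - 15.4269*d^2 + 2.1882*d + 5.6889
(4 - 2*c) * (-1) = 2*c - 4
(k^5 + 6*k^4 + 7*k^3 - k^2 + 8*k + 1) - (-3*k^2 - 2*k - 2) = k^5 + 6*k^4 + 7*k^3 + 2*k^2 + 10*k + 3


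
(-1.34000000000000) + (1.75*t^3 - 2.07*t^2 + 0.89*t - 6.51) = 1.75*t^3 - 2.07*t^2 + 0.89*t - 7.85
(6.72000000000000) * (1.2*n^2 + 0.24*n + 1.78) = 8.064*n^2 + 1.6128*n + 11.9616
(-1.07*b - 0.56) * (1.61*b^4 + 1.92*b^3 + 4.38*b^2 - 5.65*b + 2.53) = -1.7227*b^5 - 2.956*b^4 - 5.7618*b^3 + 3.5927*b^2 + 0.456900000000001*b - 1.4168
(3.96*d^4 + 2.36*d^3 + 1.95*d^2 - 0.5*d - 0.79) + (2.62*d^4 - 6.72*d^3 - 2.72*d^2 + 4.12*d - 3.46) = 6.58*d^4 - 4.36*d^3 - 0.77*d^2 + 3.62*d - 4.25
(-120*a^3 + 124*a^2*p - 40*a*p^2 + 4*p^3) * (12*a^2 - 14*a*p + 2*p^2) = -1440*a^5 + 3168*a^4*p - 2456*a^3*p^2 + 856*a^2*p^3 - 136*a*p^4 + 8*p^5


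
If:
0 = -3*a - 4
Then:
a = -4/3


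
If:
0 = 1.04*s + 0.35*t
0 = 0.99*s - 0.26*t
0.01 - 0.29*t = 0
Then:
No Solution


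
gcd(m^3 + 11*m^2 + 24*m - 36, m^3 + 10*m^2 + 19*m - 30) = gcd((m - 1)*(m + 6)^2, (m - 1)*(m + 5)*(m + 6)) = m^2 + 5*m - 6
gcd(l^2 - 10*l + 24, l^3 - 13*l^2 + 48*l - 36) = l - 6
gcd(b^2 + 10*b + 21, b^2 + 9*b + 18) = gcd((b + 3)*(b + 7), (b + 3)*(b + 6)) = b + 3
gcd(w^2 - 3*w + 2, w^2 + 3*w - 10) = w - 2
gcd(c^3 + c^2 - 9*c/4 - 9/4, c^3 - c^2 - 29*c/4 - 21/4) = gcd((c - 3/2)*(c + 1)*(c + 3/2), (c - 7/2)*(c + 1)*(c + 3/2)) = c^2 + 5*c/2 + 3/2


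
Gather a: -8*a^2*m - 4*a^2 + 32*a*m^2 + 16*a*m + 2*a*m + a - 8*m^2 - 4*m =a^2*(-8*m - 4) + a*(32*m^2 + 18*m + 1) - 8*m^2 - 4*m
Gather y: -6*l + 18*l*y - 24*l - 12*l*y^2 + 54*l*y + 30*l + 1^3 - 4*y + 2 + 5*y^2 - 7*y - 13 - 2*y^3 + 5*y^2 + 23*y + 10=-2*y^3 + y^2*(10 - 12*l) + y*(72*l + 12)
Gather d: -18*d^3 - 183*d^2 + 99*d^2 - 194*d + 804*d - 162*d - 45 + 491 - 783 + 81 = -18*d^3 - 84*d^2 + 448*d - 256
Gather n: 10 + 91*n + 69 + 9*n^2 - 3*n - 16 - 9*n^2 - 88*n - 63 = 0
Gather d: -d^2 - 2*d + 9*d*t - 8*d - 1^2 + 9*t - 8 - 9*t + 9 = -d^2 + d*(9*t - 10)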